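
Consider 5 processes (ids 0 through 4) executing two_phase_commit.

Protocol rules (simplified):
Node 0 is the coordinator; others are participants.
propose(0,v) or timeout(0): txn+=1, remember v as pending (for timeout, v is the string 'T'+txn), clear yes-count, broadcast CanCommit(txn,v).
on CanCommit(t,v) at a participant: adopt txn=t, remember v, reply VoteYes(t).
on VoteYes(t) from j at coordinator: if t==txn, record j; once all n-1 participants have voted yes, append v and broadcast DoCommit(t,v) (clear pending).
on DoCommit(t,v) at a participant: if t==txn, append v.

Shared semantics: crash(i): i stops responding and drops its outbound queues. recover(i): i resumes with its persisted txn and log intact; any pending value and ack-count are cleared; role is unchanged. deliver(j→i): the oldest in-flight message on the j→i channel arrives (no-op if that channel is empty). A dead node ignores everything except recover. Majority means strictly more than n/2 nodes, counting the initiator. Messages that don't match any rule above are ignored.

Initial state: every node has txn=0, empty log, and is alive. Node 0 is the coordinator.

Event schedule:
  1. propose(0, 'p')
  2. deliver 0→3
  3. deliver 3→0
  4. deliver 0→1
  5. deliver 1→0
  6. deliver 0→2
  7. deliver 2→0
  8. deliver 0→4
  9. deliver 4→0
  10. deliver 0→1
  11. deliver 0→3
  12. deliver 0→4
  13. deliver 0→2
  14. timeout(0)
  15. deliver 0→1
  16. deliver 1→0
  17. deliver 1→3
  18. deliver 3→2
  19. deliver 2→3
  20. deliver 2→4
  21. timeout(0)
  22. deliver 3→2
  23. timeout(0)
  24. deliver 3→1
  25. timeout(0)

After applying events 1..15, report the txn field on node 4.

1

e1 propose(0,'p'): 0[coor,t=1,-]
e2 deliver 0→3: 3[part,t=1,-]
e3 deliver 3→0: ·
e4 deliver 0→1: 1[part,t=1,-]
e5 deliver 1→0: ·
e6 deliver 0→2: 2[part,t=1,-]
e7 deliver 2→0: ·
e8 deliver 0→4: 4[part,t=1,-]
e9 deliver 4→0: 0[coor,t=1,p]
e10 deliver 0→1: 1[part,t=1,p]
e11 deliver 0→3: 3[part,t=1,p]
e12 deliver 0→4: 4[part,t=1,p]
e13 deliver 0→2: 2[part,t=1,p]
e14 timeout(0): 0[coor,t=2,p]
e15 deliver 0→1: 1[part,t=2,p]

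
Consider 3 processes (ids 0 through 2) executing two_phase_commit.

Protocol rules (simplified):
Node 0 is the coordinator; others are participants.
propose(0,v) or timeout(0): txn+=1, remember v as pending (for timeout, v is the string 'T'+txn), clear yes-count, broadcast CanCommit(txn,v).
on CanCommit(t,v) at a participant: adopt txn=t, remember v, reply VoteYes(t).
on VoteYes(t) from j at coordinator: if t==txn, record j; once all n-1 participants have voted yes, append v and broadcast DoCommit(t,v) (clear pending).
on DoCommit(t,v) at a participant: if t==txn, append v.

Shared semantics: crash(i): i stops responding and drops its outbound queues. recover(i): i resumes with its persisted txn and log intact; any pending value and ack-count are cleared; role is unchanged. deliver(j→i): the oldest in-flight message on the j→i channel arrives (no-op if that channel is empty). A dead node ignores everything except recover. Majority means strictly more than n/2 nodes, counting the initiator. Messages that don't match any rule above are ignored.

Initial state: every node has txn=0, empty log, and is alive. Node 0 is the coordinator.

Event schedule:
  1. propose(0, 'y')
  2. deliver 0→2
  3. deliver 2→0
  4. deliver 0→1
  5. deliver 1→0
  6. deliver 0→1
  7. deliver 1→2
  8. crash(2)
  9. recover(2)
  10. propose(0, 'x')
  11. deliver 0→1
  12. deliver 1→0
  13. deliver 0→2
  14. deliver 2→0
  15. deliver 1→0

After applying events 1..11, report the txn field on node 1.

[1] propose(0,'y') → N0(coor t1 [-])
[2] deliver 0→2 → N2(part t1 [-])
[3] deliver 2→0 → ∅
[4] deliver 0→1 → N1(part t1 [-])
[5] deliver 1→0 → N0(coor t1 [y])
[6] deliver 0→1 → N1(part t1 [y])
[7] deliver 1→2 → ∅
[8] crash(2) → N2(✗part t1 [-])
[9] recover(2) → N2(part t1 [-])
[10] propose(0,'x') → N0(coor t2 [y])
[11] deliver 0→1 → N1(part t2 [y])

2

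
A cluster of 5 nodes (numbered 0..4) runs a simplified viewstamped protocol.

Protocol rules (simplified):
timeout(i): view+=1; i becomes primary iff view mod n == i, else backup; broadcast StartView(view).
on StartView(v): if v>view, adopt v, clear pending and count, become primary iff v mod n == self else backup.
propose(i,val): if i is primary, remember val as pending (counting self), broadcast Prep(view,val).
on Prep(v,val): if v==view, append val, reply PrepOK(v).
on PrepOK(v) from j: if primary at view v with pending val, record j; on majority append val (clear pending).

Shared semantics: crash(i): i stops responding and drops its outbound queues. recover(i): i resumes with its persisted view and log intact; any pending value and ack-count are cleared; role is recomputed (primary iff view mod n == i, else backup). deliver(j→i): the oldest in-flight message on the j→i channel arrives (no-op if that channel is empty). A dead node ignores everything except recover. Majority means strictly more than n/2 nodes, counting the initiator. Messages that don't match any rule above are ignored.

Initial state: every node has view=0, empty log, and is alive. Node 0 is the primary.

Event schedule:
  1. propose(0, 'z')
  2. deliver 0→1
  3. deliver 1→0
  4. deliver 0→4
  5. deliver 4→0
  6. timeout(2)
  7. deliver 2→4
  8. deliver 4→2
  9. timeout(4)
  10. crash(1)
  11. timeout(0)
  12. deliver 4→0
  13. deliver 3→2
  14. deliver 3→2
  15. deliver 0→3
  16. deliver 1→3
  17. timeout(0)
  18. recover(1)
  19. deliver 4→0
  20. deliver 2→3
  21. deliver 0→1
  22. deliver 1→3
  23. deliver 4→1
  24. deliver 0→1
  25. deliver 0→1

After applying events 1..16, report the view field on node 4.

2

1. propose(0,'z'):  nop
2. deliver 0→1:  <1:back v0 z>
3. deliver 1→0:  nop
4. deliver 0→4:  <4:back v0 z>
5. deliver 4→0:  <0:prim v0 z>
6. timeout(2):  <2:back v1 ->
7. deliver 2→4:  <4:back v1 z>
8. deliver 4→2:  nop
9. timeout(4):  <4:back v2 z>
10. crash(1):  <1:✗back v0 z>
11. timeout(0):  <0:back v1 z>
12. deliver 4→0:  <0:back v2 z>
13. deliver 3→2:  nop
14. deliver 3→2:  nop
15. deliver 0→3:  <3:back v0 z>
16. deliver 1→3:  nop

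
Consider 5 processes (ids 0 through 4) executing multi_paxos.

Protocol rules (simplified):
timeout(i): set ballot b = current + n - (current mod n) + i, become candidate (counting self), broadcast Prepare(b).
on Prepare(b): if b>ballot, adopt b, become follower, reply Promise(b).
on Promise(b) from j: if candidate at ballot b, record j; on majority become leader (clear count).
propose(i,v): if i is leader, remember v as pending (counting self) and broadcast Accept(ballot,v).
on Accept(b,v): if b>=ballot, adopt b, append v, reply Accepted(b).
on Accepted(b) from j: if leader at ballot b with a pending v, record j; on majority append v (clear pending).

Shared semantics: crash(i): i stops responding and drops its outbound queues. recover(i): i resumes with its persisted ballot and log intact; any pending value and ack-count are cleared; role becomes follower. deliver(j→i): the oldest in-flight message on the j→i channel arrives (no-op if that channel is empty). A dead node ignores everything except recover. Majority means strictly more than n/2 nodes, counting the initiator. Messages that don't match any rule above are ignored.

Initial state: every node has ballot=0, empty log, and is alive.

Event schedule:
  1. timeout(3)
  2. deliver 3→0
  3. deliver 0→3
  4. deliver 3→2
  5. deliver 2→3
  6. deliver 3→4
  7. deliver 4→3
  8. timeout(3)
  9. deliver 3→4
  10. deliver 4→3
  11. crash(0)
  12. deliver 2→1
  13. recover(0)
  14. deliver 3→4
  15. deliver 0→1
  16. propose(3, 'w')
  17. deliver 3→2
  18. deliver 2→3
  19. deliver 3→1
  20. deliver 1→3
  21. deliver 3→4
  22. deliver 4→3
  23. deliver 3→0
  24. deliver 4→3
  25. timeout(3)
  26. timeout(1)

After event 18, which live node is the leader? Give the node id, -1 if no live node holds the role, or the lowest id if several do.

3

e1 timeout(3): 3[cand,b=8,-]
e2 deliver 3→0: 0[foll,b=8,-]
e3 deliver 0→3: ·
e4 deliver 3→2: 2[foll,b=8,-]
e5 deliver 2→3: 3[lead,b=8,-]
e6 deliver 3→4: 4[foll,b=8,-]
e7 deliver 4→3: ·
e8 timeout(3): 3[cand,b=13,-]
e9 deliver 3→4: 4[foll,b=13,-]
e10 deliver 4→3: ·
e11 crash(0): 0[✗foll,b=8,-]
e12 deliver 2→1: ·
e13 recover(0): 0[foll,b=8,-]
e14 deliver 3→4: ·
e15 deliver 0→1: ·
e16 propose(3,'w'): ·
e17 deliver 3→2: 2[foll,b=13,-]
e18 deliver 2→3: 3[lead,b=13,-]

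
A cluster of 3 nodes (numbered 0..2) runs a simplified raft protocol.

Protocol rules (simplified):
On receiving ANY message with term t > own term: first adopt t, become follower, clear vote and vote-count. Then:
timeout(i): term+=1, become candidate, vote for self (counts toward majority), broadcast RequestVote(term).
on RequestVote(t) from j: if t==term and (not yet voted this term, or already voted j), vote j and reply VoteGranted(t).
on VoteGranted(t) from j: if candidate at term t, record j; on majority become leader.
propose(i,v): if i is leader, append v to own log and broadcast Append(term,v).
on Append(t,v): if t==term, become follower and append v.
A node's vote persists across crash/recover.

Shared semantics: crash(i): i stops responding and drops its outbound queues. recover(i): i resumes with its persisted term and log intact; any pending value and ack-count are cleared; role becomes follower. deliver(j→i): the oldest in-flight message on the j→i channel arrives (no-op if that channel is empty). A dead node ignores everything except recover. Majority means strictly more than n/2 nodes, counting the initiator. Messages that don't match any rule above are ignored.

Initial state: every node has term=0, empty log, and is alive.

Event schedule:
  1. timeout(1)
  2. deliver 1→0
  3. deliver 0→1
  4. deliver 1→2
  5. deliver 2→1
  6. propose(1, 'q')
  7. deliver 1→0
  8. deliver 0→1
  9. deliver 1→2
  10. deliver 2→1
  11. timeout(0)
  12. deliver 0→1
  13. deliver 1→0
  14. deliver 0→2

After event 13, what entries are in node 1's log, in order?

[1] timeout(1) → N1(cand t1 [-])
[2] deliver 1→0 → N0(foll t1 [-])
[3] deliver 0→1 → N1(lead t1 [-])
[4] deliver 1→2 → N2(foll t1 [-])
[5] deliver 2→1 → ∅
[6] propose(1,'q') → N1(lead t1 [q])
[7] deliver 1→0 → N0(foll t1 [q])
[8] deliver 0→1 → ∅
[9] deliver 1→2 → N2(foll t1 [q])
[10] deliver 2→1 → ∅
[11] timeout(0) → N0(cand t2 [q])
[12] deliver 0→1 → N1(foll t2 [q])
[13] deliver 1→0 → N0(lead t2 [q])

q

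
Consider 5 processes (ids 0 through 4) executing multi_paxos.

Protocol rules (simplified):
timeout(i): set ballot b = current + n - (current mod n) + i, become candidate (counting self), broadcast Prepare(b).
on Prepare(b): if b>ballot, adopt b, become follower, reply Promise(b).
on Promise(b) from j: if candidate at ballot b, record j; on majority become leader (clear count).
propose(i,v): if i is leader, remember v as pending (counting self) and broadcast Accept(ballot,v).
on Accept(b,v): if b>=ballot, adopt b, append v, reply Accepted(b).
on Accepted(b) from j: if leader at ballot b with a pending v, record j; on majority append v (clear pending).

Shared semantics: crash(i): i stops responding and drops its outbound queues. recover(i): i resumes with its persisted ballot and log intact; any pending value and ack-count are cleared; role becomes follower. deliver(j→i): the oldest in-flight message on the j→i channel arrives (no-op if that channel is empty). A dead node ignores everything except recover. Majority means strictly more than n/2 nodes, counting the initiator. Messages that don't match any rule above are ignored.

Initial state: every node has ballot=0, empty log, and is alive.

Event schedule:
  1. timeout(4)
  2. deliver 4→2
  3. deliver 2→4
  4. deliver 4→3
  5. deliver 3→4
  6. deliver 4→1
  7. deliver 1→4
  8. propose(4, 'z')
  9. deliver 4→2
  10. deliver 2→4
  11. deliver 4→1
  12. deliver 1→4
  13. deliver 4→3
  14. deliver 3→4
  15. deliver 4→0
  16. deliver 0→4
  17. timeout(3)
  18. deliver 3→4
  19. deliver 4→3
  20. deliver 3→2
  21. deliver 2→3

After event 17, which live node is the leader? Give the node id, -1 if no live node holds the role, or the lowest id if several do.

4

e1 timeout(4): 4[cand,b=9,-]
e2 deliver 4→2: 2[foll,b=9,-]
e3 deliver 2→4: ·
e4 deliver 4→3: 3[foll,b=9,-]
e5 deliver 3→4: 4[lead,b=9,-]
e6 deliver 4→1: 1[foll,b=9,-]
e7 deliver 1→4: ·
e8 propose(4,'z'): ·
e9 deliver 4→2: 2[foll,b=9,z]
e10 deliver 2→4: ·
e11 deliver 4→1: 1[foll,b=9,z]
e12 deliver 1→4: 4[lead,b=9,z]
e13 deliver 4→3: 3[foll,b=9,z]
e14 deliver 3→4: ·
e15 deliver 4→0: 0[foll,b=9,-]
e16 deliver 0→4: ·
e17 timeout(3): 3[cand,b=13,z]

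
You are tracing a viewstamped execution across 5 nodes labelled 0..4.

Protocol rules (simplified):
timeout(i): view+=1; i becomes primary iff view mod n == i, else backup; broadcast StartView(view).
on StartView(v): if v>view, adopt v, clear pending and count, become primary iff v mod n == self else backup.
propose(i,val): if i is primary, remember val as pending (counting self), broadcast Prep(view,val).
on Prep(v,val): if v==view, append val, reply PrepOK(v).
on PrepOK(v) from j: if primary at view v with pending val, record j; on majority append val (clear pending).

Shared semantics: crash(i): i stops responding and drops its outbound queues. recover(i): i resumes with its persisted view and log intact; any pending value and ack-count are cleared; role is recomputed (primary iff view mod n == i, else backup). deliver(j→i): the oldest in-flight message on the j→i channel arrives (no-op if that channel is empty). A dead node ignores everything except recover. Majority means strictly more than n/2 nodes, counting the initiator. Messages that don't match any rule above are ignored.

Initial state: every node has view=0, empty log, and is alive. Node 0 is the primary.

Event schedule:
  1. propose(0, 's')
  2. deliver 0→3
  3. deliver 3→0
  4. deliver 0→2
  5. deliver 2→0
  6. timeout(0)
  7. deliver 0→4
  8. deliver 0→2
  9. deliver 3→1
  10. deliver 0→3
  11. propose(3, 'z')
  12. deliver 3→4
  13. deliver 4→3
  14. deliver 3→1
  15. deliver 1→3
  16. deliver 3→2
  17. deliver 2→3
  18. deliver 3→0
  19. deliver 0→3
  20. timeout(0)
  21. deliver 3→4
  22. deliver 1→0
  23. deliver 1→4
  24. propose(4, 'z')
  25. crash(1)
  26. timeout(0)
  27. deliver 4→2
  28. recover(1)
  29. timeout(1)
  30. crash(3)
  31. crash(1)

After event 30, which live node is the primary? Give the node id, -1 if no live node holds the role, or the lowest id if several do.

1

e1 propose(0,'s'): ·
e2 deliver 0→3: 3[back,v=0,s]
e3 deliver 3→0: ·
e4 deliver 0→2: 2[back,v=0,s]
e5 deliver 2→0: 0[prim,v=0,s]
e6 timeout(0): 0[back,v=1,s]
e7 deliver 0→4: 4[back,v=0,s]
e8 deliver 0→2: 2[back,v=1,s]
e9 deliver 3→1: ·
e10 deliver 0→3: 3[back,v=1,s]
e11 propose(3,'z'): ·
e12 deliver 3→4: ·
e13 deliver 4→3: ·
e14 deliver 3→1: ·
e15 deliver 1→3: ·
e16 deliver 3→2: ·
e17 deliver 2→3: ·
e18 deliver 3→0: ·
e19 deliver 0→3: ·
e20 timeout(0): 0[back,v=2,s]
e21 deliver 3→4: ·
e22 deliver 1→0: ·
e23 deliver 1→4: ·
e24 propose(4,'z'): ·
e25 crash(1): 1[✗back,v=0,-]
e26 timeout(0): 0[back,v=3,s]
e27 deliver 4→2: ·
e28 recover(1): 1[back,v=0,-]
e29 timeout(1): 1[prim,v=1,-]
e30 crash(3): 3[✗back,v=1,s]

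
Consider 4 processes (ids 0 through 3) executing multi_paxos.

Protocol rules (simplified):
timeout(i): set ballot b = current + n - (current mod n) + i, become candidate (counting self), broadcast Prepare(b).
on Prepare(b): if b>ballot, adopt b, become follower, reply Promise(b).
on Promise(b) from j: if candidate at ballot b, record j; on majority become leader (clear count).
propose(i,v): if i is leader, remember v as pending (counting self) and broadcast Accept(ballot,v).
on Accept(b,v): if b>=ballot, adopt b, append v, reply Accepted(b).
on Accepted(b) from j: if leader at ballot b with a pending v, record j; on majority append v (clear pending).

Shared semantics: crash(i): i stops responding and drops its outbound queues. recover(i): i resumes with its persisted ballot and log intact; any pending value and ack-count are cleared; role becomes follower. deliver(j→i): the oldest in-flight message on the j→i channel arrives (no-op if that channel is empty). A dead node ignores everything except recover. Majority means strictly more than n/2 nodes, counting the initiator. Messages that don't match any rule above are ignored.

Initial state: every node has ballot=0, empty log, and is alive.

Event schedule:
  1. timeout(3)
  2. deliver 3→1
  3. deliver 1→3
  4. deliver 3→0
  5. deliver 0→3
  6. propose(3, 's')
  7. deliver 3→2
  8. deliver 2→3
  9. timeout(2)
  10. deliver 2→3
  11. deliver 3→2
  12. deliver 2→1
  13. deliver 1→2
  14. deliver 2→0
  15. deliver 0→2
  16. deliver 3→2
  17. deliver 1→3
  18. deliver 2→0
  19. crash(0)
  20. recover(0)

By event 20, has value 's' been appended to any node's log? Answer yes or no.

no

after 1 — timeout(3): n3:cand/b7/[-]
after 2 — deliver 3→1: n1:foll/b7/[-]
after 3 — deliver 1→3: ·
after 4 — deliver 3→0: n0:foll/b7/[-]
after 5 — deliver 0→3: n3:lead/b7/[-]
after 6 — propose(3,'s'): ·
after 7 — deliver 3→2: n2:foll/b7/[-]
after 8 — deliver 2→3: ·
after 9 — timeout(2): n2:cand/b10/[-]
after 10 — deliver 2→3: n3:foll/b10/[-]
after 11 — deliver 3→2: ·
after 12 — deliver 2→1: n1:foll/b10/[-]
after 13 — deliver 1→2: ·
after 14 — deliver 2→0: n0:foll/b10/[-]
after 15 — deliver 0→2: n2:lead/b10/[-]
after 16 — deliver 3→2: ·
after 17 — deliver 1→3: ·
after 18 — deliver 2→0: ·
after 19 — crash(0): n0:✗foll/b10/[-]
after 20 — recover(0): n0:foll/b10/[-]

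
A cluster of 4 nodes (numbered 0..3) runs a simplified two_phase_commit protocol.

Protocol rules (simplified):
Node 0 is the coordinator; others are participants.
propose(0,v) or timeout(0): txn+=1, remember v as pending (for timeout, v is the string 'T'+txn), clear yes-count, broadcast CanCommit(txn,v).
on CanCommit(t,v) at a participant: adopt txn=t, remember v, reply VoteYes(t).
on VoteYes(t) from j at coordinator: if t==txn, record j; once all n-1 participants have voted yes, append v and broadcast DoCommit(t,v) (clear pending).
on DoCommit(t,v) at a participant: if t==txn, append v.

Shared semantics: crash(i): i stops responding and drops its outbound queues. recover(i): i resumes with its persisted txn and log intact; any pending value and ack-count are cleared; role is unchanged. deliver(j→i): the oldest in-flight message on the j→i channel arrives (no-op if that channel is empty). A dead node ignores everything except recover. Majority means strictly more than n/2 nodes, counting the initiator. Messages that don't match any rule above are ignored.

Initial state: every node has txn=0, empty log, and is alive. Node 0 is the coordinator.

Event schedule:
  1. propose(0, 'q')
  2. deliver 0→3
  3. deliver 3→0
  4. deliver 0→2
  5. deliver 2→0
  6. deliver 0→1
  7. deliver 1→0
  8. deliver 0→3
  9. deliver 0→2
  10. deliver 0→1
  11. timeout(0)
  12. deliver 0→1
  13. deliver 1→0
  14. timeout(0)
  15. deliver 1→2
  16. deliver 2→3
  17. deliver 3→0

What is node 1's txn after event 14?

1. propose(0,'q'):  <0:coor t1 ->
2. deliver 0→3:  <3:part t1 ->
3. deliver 3→0:  nop
4. deliver 0→2:  <2:part t1 ->
5. deliver 2→0:  nop
6. deliver 0→1:  <1:part t1 ->
7. deliver 1→0:  <0:coor t1 q>
8. deliver 0→3:  <3:part t1 q>
9. deliver 0→2:  <2:part t1 q>
10. deliver 0→1:  <1:part t1 q>
11. timeout(0):  <0:coor t2 q>
12. deliver 0→1:  <1:part t2 q>
13. deliver 1→0:  nop
14. timeout(0):  <0:coor t3 q>

2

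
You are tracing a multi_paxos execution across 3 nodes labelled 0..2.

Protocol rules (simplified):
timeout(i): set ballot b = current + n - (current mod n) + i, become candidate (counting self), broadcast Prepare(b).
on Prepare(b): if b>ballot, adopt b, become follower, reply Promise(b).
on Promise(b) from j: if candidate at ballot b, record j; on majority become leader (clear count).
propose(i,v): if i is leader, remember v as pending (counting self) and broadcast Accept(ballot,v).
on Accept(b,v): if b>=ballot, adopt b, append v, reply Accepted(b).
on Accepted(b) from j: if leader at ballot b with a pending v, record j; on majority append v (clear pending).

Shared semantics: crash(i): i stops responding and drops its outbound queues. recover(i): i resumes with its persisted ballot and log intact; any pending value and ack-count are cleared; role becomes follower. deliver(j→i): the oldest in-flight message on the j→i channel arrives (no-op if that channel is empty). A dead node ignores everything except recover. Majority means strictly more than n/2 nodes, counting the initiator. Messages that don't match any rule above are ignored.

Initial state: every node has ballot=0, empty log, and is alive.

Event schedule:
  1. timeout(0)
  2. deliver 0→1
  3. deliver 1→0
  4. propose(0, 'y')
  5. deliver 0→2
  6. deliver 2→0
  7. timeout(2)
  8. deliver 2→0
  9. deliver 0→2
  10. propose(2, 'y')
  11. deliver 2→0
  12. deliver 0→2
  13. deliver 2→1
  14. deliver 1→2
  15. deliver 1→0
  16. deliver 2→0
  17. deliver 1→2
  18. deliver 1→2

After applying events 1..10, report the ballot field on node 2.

e1 timeout(0): 0[cand,b=3,-]
e2 deliver 0→1: 1[foll,b=3,-]
e3 deliver 1→0: 0[lead,b=3,-]
e4 propose(0,'y'): ·
e5 deliver 0→2: 2[foll,b=3,-]
e6 deliver 2→0: ·
e7 timeout(2): 2[cand,b=8,-]
e8 deliver 2→0: 0[foll,b=8,-]
e9 deliver 0→2: ·
e10 propose(2,'y'): ·

8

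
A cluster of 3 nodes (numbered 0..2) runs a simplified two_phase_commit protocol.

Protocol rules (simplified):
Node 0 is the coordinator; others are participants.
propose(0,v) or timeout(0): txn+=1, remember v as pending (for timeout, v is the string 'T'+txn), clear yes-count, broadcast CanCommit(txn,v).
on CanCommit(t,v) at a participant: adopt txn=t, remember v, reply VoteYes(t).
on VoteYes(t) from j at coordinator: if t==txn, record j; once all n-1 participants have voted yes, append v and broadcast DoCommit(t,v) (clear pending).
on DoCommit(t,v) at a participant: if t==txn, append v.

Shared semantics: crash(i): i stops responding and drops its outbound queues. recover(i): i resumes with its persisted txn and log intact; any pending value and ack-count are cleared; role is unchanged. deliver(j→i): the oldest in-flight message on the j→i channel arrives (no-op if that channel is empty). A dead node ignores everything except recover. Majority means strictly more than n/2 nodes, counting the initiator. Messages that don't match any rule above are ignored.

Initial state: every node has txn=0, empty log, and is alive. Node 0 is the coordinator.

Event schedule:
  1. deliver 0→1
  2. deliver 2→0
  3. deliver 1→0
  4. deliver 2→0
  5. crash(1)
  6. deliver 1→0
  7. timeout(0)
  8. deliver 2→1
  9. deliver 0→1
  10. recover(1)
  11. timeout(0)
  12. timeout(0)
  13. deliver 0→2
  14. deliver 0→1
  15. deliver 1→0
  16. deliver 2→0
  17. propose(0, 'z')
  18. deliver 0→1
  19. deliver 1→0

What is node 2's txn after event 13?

after 1 — deliver 0→1: ·
after 2 — deliver 2→0: ·
after 3 — deliver 1→0: ·
after 4 — deliver 2→0: ·
after 5 — crash(1): n1:✗part/t0/[-]
after 6 — deliver 1→0: ·
after 7 — timeout(0): n0:coor/t1/[-]
after 8 — deliver 2→1: ·
after 9 — deliver 0→1: ·
after 10 — recover(1): n1:part/t0/[-]
after 11 — timeout(0): n0:coor/t2/[-]
after 12 — timeout(0): n0:coor/t3/[-]
after 13 — deliver 0→2: n2:part/t1/[-]

1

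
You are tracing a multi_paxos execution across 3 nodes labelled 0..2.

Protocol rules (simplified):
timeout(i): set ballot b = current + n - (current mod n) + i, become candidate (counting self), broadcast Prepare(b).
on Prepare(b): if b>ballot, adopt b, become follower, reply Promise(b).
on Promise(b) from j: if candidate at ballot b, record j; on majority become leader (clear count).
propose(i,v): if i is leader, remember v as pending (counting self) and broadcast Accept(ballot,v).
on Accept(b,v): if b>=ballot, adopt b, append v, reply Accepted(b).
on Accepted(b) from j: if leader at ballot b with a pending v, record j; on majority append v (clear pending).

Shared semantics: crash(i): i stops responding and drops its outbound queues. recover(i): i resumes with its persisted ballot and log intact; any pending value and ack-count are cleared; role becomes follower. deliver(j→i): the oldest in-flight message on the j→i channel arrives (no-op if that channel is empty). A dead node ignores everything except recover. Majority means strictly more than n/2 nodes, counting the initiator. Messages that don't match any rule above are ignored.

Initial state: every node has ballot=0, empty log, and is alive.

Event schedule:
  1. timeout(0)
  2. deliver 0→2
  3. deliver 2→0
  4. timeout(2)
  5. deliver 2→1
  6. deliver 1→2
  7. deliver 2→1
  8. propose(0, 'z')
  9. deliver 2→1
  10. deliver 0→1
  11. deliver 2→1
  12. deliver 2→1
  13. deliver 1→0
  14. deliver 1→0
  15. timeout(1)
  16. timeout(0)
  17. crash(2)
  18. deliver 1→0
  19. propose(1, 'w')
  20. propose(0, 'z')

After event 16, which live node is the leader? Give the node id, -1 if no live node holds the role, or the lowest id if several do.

2

[1] timeout(0) → N0(cand b3 [-])
[2] deliver 0→2 → N2(foll b3 [-])
[3] deliver 2→0 → N0(lead b3 [-])
[4] timeout(2) → N2(cand b8 [-])
[5] deliver 2→1 → N1(foll b8 [-])
[6] deliver 1→2 → N2(lead b8 [-])
[7] deliver 2→1 → ∅
[8] propose(0,'z') → ∅
[9] deliver 2→1 → ∅
[10] deliver 0→1 → ∅
[11] deliver 2→1 → ∅
[12] deliver 2→1 → ∅
[13] deliver 1→0 → ∅
[14] deliver 1→0 → ∅
[15] timeout(1) → N1(cand b10 [-])
[16] timeout(0) → N0(cand b6 [-])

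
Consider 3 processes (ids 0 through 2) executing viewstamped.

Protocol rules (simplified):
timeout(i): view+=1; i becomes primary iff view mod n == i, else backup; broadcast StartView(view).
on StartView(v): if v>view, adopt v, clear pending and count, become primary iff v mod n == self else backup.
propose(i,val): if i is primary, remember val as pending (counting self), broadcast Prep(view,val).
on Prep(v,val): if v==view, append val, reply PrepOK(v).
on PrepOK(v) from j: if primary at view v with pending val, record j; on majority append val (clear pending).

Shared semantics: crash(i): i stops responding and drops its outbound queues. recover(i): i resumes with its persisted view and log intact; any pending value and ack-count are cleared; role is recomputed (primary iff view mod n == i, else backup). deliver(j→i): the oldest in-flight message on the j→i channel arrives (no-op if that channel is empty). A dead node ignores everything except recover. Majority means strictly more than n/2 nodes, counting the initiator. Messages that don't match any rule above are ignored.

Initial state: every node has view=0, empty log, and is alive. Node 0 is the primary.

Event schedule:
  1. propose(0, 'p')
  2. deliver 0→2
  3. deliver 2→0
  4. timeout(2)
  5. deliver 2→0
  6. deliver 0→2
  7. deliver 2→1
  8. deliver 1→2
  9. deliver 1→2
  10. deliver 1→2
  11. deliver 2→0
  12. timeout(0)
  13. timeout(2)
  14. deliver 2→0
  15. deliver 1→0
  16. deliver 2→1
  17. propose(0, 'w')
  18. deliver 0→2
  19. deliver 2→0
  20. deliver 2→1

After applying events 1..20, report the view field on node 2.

2

e1 propose(0,'p'): ·
e2 deliver 0→2: 2[back,v=0,p]
e3 deliver 2→0: 0[prim,v=0,p]
e4 timeout(2): 2[back,v=1,p]
e5 deliver 2→0: 0[back,v=1,p]
e6 deliver 0→2: ·
e7 deliver 2→1: 1[prim,v=1,-]
e8 deliver 1→2: ·
e9 deliver 1→2: ·
e10 deliver 1→2: ·
e11 deliver 2→0: ·
e12 timeout(0): 0[back,v=2,p]
e13 timeout(2): 2[prim,v=2,p]
e14 deliver 2→0: ·
e15 deliver 1→0: ·
e16 deliver 2→1: 1[back,v=2,-]
e17 propose(0,'w'): ·
e18 deliver 0→2: ·
e19 deliver 2→0: ·
e20 deliver 2→1: ·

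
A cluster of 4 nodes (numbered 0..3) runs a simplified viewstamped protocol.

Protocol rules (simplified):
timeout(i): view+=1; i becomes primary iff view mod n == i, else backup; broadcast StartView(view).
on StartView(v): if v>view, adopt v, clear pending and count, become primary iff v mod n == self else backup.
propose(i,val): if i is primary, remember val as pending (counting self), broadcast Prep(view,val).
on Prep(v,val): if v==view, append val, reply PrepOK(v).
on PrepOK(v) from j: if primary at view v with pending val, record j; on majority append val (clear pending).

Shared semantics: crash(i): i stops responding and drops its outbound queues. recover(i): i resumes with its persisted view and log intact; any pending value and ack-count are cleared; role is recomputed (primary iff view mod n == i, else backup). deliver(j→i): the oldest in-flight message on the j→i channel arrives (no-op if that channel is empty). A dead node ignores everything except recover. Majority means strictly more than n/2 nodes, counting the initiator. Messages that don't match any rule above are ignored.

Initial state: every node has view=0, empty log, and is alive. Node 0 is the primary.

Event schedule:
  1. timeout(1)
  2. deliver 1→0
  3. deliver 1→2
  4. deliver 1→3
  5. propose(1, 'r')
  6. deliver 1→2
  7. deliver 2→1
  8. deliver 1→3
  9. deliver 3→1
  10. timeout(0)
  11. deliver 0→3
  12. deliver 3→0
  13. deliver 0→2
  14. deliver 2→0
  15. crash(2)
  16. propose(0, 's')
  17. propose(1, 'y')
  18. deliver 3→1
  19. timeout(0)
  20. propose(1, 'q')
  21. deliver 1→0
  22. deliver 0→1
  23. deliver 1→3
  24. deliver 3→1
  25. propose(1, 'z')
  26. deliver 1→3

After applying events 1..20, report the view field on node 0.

3

e1 timeout(1): 1[prim,v=1,-]
e2 deliver 1→0: 0[back,v=1,-]
e3 deliver 1→2: 2[back,v=1,-]
e4 deliver 1→3: 3[back,v=1,-]
e5 propose(1,'r'): ·
e6 deliver 1→2: 2[back,v=1,r]
e7 deliver 2→1: ·
e8 deliver 1→3: 3[back,v=1,r]
e9 deliver 3→1: 1[prim,v=1,r]
e10 timeout(0): 0[back,v=2,-]
e11 deliver 0→3: 3[back,v=2,r]
e12 deliver 3→0: ·
e13 deliver 0→2: 2[prim,v=2,r]
e14 deliver 2→0: ·
e15 crash(2): 2[✗prim,v=2,r]
e16 propose(0,'s'): ·
e17 propose(1,'y'): ·
e18 deliver 3→1: ·
e19 timeout(0): 0[back,v=3,-]
e20 propose(1,'q'): ·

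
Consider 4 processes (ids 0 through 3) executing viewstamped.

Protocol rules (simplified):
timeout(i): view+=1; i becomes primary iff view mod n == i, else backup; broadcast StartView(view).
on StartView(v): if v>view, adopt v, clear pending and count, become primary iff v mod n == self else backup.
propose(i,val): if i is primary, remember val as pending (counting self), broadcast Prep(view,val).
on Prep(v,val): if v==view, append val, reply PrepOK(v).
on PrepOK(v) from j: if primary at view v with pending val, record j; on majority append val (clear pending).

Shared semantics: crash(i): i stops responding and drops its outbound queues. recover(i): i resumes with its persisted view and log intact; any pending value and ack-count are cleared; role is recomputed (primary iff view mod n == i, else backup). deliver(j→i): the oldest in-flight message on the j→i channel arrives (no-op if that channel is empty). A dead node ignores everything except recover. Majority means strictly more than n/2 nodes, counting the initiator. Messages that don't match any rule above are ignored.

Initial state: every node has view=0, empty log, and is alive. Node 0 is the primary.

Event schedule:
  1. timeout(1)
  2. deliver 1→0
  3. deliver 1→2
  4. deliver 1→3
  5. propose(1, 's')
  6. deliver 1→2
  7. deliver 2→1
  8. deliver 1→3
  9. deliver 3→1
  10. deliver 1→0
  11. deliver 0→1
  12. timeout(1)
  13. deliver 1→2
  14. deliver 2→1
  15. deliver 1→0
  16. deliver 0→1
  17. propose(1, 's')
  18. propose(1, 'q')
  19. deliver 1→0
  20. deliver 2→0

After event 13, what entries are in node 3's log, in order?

s

[1] timeout(1) → N1(prim v1 [-])
[2] deliver 1→0 → N0(back v1 [-])
[3] deliver 1→2 → N2(back v1 [-])
[4] deliver 1→3 → N3(back v1 [-])
[5] propose(1,'s') → ∅
[6] deliver 1→2 → N2(back v1 [s])
[7] deliver 2→1 → ∅
[8] deliver 1→3 → N3(back v1 [s])
[9] deliver 3→1 → N1(prim v1 [s])
[10] deliver 1→0 → N0(back v1 [s])
[11] deliver 0→1 → ∅
[12] timeout(1) → N1(back v2 [s])
[13] deliver 1→2 → N2(prim v2 [s])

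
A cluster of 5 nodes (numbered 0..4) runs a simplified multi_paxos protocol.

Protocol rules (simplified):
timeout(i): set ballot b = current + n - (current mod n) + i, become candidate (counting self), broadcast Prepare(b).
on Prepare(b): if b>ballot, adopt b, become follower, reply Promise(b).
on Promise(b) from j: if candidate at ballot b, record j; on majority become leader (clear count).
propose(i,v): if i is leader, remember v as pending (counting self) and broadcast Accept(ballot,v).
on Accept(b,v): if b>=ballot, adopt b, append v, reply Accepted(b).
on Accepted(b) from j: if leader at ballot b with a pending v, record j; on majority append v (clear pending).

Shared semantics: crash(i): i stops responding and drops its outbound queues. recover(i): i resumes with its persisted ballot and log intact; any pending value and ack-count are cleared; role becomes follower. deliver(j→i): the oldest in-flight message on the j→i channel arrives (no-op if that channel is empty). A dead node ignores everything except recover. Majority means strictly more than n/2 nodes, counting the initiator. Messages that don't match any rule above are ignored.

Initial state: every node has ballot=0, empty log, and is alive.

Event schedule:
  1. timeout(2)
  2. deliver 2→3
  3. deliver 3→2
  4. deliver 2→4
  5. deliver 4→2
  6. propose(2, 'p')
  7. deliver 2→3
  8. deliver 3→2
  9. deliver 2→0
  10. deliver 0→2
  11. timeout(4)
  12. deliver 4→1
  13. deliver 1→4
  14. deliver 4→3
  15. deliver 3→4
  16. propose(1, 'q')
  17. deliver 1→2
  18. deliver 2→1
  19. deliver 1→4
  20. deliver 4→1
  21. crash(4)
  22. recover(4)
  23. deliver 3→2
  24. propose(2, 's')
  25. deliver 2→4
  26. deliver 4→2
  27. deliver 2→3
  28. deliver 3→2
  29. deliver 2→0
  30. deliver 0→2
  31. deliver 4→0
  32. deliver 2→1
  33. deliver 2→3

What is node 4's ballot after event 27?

step 1 timeout(2): 2={cand,b=7,log=-}
step 2 deliver 2→3: 3={foll,b=7,log=-}
step 3 deliver 3→2: —
step 4 deliver 2→4: 4={foll,b=7,log=-}
step 5 deliver 4→2: 2={lead,b=7,log=-}
step 6 propose(2,'p'): —
step 7 deliver 2→3: 3={foll,b=7,log=p}
step 8 deliver 3→2: —
step 9 deliver 2→0: 0={foll,b=7,log=-}
step 10 deliver 0→2: —
step 11 timeout(4): 4={cand,b=14,log=-}
step 12 deliver 4→1: 1={foll,b=14,log=-}
step 13 deliver 1→4: —
step 14 deliver 4→3: 3={foll,b=14,log=p}
step 15 deliver 3→4: 4={lead,b=14,log=-}
step 16 propose(1,'q'): —
step 17 deliver 1→2: —
step 18 deliver 2→1: —
step 19 deliver 1→4: —
step 20 deliver 4→1: —
step 21 crash(4): 4={✗lead,b=14,log=-}
step 22 recover(4): 4={foll,b=14,log=-}
step 23 deliver 3→2: —
step 24 propose(2,'s'): —
step 25 deliver 2→4: —
step 26 deliver 4→2: —
step 27 deliver 2→3: —

14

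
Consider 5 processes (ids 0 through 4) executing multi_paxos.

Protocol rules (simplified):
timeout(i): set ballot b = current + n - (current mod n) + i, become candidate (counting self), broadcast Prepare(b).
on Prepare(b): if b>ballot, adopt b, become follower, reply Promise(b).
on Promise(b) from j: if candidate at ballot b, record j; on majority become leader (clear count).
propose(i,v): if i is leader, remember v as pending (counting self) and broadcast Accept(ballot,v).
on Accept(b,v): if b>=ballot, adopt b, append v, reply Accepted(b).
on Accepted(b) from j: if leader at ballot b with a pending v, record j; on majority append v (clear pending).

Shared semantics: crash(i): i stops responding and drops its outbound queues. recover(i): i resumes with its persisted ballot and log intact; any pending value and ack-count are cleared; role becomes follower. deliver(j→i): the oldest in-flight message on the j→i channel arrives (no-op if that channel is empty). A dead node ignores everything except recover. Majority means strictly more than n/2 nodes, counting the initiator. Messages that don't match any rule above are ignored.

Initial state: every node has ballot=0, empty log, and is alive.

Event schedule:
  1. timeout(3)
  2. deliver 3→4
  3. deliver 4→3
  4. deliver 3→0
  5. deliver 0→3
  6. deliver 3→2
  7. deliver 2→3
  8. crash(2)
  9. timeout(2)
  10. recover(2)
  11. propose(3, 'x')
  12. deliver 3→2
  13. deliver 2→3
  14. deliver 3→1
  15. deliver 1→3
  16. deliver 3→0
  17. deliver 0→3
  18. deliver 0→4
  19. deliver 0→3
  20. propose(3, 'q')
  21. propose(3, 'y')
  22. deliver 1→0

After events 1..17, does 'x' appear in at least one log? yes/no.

yes

[1] timeout(3) → N3(cand b8 [-])
[2] deliver 3→4 → N4(foll b8 [-])
[3] deliver 4→3 → ∅
[4] deliver 3→0 → N0(foll b8 [-])
[5] deliver 0→3 → N3(lead b8 [-])
[6] deliver 3→2 → N2(foll b8 [-])
[7] deliver 2→3 → ∅
[8] crash(2) → N2(✗foll b8 [-])
[9] timeout(2) → ∅
[10] recover(2) → N2(foll b8 [-])
[11] propose(3,'x') → ∅
[12] deliver 3→2 → N2(foll b8 [x])
[13] deliver 2→3 → ∅
[14] deliver 3→1 → N1(foll b8 [-])
[15] deliver 1→3 → ∅
[16] deliver 3→0 → N0(foll b8 [x])
[17] deliver 0→3 → N3(lead b8 [x])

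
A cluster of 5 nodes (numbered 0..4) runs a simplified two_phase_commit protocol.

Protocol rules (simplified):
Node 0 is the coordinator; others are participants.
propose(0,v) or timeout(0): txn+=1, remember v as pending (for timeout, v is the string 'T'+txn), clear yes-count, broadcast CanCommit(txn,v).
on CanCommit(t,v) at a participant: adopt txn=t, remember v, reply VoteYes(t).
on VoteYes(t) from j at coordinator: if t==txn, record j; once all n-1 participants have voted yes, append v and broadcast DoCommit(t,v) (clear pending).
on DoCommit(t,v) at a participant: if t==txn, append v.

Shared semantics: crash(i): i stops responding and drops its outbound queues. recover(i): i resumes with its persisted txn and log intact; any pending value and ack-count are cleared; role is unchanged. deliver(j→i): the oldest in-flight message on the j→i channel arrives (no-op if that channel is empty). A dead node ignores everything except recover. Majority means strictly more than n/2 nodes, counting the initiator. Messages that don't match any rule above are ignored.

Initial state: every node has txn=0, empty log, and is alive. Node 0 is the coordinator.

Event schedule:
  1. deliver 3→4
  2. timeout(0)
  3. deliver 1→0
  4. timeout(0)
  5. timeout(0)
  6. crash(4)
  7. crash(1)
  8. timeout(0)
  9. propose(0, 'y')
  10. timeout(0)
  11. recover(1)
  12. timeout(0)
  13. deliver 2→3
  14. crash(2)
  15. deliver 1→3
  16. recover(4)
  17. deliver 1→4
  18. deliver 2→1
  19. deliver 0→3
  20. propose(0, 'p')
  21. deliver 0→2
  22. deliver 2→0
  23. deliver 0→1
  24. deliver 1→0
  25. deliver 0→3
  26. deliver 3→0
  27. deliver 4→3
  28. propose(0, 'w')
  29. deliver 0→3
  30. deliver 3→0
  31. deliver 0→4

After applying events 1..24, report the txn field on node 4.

e1 deliver 3→4: ·
e2 timeout(0): 0[coor,t=1,-]
e3 deliver 1→0: ·
e4 timeout(0): 0[coor,t=2,-]
e5 timeout(0): 0[coor,t=3,-]
e6 crash(4): 4[✗part,t=0,-]
e7 crash(1): 1[✗part,t=0,-]
e8 timeout(0): 0[coor,t=4,-]
e9 propose(0,'y'): 0[coor,t=5,-]
e10 timeout(0): 0[coor,t=6,-]
e11 recover(1): 1[part,t=0,-]
e12 timeout(0): 0[coor,t=7,-]
e13 deliver 2→3: ·
e14 crash(2): 2[✗part,t=0,-]
e15 deliver 1→3: ·
e16 recover(4): 4[part,t=0,-]
e17 deliver 1→4: ·
e18 deliver 2→1: ·
e19 deliver 0→3: 3[part,t=1,-]
e20 propose(0,'p'): 0[coor,t=8,-]
e21 deliver 0→2: ·
e22 deliver 2→0: ·
e23 deliver 0→1: 1[part,t=1,-]
e24 deliver 1→0: ·

0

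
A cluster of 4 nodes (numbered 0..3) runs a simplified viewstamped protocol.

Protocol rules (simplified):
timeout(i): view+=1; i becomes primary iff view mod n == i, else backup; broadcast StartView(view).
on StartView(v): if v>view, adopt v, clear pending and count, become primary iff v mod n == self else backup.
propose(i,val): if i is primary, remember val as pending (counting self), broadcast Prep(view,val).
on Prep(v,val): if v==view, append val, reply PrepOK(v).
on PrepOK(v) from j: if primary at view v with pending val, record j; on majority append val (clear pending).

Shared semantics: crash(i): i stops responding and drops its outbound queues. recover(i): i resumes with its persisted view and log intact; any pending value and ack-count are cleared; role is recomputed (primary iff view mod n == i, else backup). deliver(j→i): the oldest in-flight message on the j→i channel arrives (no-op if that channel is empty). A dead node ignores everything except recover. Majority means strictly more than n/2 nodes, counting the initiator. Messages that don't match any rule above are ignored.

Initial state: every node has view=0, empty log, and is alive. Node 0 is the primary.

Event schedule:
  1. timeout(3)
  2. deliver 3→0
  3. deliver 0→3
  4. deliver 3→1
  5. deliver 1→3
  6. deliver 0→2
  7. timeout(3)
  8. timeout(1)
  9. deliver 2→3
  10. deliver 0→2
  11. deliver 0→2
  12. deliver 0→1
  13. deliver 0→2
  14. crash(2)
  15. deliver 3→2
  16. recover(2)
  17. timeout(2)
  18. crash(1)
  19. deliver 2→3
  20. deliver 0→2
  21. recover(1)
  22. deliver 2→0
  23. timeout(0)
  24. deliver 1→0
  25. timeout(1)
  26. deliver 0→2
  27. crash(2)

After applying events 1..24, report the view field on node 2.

1

[1] timeout(3) → N3(back v1 [-])
[2] deliver 3→0 → N0(back v1 [-])
[3] deliver 0→3 → ∅
[4] deliver 3→1 → N1(prim v1 [-])
[5] deliver 1→3 → ∅
[6] deliver 0→2 → ∅
[7] timeout(3) → N3(back v2 [-])
[8] timeout(1) → N1(back v2 [-])
[9] deliver 2→3 → ∅
[10] deliver 0→2 → ∅
[11] deliver 0→2 → ∅
[12] deliver 0→1 → ∅
[13] deliver 0→2 → ∅
[14] crash(2) → N2(✗back v0 [-])
[15] deliver 3→2 → ∅
[16] recover(2) → N2(back v0 [-])
[17] timeout(2) → N2(back v1 [-])
[18] crash(1) → N1(✗back v2 [-])
[19] deliver 2→3 → ∅
[20] deliver 0→2 → ∅
[21] recover(1) → N1(back v2 [-])
[22] deliver 2→0 → ∅
[23] timeout(0) → N0(back v2 [-])
[24] deliver 1→0 → ∅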